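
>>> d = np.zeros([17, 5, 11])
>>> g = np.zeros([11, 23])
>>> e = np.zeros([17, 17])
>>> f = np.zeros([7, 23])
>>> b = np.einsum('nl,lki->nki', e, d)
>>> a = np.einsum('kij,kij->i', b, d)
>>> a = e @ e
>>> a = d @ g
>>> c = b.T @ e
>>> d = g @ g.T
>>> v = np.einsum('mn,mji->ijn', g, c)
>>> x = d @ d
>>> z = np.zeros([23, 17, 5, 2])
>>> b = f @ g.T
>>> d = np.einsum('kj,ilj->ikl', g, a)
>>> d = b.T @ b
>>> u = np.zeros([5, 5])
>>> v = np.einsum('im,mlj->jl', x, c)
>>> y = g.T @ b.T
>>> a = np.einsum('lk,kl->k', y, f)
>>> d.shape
(11, 11)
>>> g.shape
(11, 23)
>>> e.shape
(17, 17)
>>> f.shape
(7, 23)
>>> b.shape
(7, 11)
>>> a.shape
(7,)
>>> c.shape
(11, 5, 17)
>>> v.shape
(17, 5)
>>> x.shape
(11, 11)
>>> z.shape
(23, 17, 5, 2)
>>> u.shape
(5, 5)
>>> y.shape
(23, 7)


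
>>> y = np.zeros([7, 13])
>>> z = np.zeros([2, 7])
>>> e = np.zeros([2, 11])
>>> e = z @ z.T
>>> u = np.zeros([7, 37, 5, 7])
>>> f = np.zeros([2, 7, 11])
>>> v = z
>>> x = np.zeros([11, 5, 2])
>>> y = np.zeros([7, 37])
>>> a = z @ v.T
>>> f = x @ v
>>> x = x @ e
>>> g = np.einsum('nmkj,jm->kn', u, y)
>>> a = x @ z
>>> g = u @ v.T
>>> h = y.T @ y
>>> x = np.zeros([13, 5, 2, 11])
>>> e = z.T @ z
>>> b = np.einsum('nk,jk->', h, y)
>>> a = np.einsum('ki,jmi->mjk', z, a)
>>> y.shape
(7, 37)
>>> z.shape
(2, 7)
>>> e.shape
(7, 7)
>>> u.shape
(7, 37, 5, 7)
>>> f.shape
(11, 5, 7)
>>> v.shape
(2, 7)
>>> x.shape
(13, 5, 2, 11)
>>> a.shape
(5, 11, 2)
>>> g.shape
(7, 37, 5, 2)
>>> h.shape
(37, 37)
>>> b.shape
()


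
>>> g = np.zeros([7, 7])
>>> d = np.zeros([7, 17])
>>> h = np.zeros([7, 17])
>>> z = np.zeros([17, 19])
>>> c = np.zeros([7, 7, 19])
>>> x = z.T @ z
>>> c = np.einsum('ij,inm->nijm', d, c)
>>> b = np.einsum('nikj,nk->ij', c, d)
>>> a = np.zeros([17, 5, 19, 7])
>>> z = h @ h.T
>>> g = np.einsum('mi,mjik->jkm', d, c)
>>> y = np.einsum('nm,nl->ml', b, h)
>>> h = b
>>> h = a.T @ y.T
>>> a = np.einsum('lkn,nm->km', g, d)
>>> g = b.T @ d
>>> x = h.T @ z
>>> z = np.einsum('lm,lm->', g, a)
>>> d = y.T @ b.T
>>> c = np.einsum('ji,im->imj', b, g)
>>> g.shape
(19, 17)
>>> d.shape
(17, 7)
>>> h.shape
(7, 19, 5, 19)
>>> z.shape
()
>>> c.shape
(19, 17, 7)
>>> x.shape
(19, 5, 19, 7)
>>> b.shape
(7, 19)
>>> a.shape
(19, 17)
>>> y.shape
(19, 17)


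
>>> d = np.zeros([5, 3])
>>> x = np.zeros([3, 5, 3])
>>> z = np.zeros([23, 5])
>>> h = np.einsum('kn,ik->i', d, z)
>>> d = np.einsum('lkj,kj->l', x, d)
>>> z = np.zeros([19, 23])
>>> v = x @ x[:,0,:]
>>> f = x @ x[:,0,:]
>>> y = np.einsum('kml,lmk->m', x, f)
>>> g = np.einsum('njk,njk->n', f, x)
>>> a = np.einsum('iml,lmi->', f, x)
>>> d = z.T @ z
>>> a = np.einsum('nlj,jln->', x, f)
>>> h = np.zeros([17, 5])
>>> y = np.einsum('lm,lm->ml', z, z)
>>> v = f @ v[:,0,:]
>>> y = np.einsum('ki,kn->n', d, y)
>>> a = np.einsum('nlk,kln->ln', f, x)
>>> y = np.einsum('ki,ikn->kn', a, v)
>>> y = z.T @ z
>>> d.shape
(23, 23)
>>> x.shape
(3, 5, 3)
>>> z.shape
(19, 23)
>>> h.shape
(17, 5)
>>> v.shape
(3, 5, 3)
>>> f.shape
(3, 5, 3)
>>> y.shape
(23, 23)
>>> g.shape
(3,)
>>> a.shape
(5, 3)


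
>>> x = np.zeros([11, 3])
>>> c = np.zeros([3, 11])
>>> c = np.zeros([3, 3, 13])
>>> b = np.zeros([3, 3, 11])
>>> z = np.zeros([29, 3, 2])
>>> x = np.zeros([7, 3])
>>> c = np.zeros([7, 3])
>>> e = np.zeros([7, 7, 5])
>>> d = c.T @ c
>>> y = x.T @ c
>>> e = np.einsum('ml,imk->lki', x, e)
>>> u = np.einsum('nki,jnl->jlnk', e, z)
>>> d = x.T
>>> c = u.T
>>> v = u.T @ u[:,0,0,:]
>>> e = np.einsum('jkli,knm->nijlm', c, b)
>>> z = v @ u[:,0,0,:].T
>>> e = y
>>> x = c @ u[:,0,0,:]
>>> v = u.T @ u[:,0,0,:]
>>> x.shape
(5, 3, 2, 5)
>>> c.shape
(5, 3, 2, 29)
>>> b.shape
(3, 3, 11)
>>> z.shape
(5, 3, 2, 29)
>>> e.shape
(3, 3)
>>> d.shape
(3, 7)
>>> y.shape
(3, 3)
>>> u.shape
(29, 2, 3, 5)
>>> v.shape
(5, 3, 2, 5)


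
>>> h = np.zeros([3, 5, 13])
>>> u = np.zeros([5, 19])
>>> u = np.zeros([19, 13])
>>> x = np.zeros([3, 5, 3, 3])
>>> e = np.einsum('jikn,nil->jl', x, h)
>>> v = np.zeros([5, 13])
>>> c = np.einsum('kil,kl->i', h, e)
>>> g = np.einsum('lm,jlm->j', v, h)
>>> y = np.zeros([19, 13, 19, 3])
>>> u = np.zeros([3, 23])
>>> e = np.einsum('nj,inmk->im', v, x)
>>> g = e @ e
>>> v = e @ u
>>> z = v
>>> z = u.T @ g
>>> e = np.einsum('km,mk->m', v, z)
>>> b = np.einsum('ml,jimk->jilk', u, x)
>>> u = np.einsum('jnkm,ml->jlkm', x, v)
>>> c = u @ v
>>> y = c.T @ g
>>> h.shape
(3, 5, 13)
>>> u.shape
(3, 23, 3, 3)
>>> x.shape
(3, 5, 3, 3)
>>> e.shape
(23,)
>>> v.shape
(3, 23)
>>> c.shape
(3, 23, 3, 23)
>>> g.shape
(3, 3)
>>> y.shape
(23, 3, 23, 3)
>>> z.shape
(23, 3)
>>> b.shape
(3, 5, 23, 3)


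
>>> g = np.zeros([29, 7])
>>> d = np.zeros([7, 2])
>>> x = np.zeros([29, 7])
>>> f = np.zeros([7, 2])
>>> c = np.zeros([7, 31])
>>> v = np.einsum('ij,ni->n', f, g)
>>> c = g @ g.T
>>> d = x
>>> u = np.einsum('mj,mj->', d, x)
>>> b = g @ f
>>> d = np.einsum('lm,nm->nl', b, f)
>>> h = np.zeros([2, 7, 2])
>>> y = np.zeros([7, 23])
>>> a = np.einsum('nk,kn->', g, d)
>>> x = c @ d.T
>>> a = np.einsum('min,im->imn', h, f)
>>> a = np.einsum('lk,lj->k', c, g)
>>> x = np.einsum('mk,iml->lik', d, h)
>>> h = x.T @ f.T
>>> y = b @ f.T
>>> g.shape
(29, 7)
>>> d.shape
(7, 29)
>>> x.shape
(2, 2, 29)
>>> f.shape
(7, 2)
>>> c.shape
(29, 29)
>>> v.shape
(29,)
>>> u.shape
()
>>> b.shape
(29, 2)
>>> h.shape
(29, 2, 7)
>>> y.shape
(29, 7)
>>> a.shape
(29,)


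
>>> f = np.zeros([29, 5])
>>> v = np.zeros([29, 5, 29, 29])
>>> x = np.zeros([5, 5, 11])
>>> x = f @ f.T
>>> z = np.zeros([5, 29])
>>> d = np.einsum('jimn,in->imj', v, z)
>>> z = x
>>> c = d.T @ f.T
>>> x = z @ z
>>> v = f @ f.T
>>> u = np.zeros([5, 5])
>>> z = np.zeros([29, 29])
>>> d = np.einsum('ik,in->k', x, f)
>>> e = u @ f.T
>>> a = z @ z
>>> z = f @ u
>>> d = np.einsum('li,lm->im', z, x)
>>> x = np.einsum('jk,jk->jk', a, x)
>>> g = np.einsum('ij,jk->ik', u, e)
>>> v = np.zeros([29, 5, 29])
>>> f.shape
(29, 5)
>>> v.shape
(29, 5, 29)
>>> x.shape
(29, 29)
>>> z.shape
(29, 5)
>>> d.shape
(5, 29)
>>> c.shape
(29, 29, 29)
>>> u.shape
(5, 5)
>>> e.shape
(5, 29)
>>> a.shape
(29, 29)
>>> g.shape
(5, 29)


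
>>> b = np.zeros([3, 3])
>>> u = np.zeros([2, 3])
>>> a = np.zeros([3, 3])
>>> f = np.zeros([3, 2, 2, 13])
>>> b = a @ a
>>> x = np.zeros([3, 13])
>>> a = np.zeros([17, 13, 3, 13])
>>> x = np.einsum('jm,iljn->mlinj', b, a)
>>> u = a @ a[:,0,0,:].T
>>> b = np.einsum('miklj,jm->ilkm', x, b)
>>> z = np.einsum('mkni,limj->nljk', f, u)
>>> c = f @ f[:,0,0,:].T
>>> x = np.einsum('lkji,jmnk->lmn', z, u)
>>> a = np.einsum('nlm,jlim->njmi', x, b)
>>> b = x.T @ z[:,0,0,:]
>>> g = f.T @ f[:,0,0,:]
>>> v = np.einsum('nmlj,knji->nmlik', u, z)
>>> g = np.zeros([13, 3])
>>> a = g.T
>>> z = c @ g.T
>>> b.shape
(3, 13, 2)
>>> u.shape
(17, 13, 3, 17)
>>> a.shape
(3, 13)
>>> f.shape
(3, 2, 2, 13)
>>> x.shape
(2, 13, 3)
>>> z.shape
(3, 2, 2, 13)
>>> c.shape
(3, 2, 2, 3)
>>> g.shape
(13, 3)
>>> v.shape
(17, 13, 3, 2, 2)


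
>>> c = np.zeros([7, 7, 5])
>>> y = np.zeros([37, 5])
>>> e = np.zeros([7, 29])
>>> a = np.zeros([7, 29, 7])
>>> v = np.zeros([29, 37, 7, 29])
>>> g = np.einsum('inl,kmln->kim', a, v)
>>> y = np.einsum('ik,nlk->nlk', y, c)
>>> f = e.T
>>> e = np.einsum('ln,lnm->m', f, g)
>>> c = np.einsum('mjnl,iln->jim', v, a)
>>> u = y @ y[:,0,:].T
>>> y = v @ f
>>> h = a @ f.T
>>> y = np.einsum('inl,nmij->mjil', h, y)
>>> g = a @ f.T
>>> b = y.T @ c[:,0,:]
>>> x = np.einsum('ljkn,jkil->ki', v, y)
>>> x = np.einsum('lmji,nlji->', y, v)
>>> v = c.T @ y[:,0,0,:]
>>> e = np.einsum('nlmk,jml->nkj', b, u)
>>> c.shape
(37, 7, 29)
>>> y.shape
(37, 7, 7, 29)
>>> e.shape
(29, 29, 7)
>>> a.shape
(7, 29, 7)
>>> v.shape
(29, 7, 29)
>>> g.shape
(7, 29, 29)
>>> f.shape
(29, 7)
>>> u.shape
(7, 7, 7)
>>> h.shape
(7, 29, 29)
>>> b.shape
(29, 7, 7, 29)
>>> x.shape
()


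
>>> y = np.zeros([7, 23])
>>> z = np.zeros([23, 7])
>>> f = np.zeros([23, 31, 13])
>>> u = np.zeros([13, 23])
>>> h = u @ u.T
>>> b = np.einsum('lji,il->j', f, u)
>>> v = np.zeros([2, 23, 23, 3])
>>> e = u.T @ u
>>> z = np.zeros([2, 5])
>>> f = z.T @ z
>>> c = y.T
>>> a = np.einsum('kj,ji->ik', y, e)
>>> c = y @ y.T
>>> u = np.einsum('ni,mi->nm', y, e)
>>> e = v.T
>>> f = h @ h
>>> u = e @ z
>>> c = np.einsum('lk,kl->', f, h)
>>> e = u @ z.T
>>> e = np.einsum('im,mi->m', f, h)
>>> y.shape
(7, 23)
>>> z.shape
(2, 5)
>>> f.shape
(13, 13)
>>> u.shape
(3, 23, 23, 5)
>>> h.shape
(13, 13)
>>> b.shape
(31,)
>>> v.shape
(2, 23, 23, 3)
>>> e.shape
(13,)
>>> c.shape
()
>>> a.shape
(23, 7)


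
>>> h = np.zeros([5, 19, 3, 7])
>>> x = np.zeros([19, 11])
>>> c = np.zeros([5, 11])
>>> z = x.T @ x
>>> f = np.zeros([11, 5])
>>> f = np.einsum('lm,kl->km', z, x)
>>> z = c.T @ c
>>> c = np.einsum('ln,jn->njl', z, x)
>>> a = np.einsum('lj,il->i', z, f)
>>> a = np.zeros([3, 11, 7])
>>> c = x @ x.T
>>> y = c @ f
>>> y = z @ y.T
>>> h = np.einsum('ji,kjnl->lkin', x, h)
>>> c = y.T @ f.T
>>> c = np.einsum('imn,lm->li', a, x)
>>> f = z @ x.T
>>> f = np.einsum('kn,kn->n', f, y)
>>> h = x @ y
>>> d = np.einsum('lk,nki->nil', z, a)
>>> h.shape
(19, 19)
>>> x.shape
(19, 11)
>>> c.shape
(19, 3)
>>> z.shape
(11, 11)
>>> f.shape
(19,)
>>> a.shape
(3, 11, 7)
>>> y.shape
(11, 19)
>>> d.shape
(3, 7, 11)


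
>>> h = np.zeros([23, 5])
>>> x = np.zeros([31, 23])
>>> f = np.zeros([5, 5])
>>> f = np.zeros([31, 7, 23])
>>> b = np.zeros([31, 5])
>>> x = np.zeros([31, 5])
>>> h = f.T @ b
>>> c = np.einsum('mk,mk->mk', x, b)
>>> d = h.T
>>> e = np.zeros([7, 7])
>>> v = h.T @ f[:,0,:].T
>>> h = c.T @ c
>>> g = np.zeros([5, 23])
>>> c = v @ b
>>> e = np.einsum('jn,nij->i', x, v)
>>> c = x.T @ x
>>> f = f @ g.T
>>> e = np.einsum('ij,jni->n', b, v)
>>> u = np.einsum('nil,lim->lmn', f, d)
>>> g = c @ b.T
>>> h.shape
(5, 5)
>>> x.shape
(31, 5)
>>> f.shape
(31, 7, 5)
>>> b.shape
(31, 5)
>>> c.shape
(5, 5)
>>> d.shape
(5, 7, 23)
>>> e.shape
(7,)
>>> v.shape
(5, 7, 31)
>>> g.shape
(5, 31)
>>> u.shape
(5, 23, 31)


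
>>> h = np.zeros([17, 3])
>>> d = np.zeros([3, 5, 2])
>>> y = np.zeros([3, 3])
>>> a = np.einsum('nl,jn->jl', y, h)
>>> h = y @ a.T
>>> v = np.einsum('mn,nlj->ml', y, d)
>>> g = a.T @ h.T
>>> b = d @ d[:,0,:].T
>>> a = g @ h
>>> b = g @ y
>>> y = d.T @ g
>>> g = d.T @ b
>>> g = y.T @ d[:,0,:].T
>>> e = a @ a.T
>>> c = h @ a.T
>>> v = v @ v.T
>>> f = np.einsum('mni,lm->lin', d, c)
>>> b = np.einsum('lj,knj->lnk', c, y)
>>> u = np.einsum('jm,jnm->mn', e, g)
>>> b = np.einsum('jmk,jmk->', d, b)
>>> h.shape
(3, 17)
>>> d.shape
(3, 5, 2)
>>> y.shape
(2, 5, 3)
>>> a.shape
(3, 17)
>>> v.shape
(3, 3)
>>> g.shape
(3, 5, 3)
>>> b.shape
()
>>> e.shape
(3, 3)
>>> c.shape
(3, 3)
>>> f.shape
(3, 2, 5)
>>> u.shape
(3, 5)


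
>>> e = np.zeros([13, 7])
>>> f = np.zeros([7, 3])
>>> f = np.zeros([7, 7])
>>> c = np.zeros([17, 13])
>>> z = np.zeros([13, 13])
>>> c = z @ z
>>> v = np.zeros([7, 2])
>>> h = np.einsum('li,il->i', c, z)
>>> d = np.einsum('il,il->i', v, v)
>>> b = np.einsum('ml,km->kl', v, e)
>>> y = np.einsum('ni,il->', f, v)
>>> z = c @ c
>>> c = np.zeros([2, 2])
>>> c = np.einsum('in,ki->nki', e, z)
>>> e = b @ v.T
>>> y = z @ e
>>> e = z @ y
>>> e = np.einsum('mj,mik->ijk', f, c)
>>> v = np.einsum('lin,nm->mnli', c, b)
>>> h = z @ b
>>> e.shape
(13, 7, 13)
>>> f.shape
(7, 7)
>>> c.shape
(7, 13, 13)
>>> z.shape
(13, 13)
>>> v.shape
(2, 13, 7, 13)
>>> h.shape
(13, 2)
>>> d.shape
(7,)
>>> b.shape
(13, 2)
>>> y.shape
(13, 7)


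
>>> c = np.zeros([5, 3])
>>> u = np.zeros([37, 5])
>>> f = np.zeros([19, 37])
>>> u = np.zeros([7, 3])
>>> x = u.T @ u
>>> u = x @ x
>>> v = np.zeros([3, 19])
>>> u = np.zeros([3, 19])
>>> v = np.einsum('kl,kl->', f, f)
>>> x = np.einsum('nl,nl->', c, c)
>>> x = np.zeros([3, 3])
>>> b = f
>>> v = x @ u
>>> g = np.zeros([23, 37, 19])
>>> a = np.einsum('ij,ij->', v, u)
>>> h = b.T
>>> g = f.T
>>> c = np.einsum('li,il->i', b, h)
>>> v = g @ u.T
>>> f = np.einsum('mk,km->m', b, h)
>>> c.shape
(37,)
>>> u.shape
(3, 19)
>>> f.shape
(19,)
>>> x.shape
(3, 3)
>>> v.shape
(37, 3)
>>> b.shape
(19, 37)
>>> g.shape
(37, 19)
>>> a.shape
()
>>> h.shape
(37, 19)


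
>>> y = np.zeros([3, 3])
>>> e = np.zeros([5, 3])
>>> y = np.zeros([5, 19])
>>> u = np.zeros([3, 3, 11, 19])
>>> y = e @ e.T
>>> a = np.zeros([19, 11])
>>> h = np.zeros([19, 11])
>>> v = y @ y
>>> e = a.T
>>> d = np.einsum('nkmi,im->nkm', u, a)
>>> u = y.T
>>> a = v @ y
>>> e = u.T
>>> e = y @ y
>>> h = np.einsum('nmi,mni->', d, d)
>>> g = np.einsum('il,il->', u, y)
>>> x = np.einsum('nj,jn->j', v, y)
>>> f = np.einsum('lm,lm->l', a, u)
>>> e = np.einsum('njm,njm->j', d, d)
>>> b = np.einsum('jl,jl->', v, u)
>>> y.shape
(5, 5)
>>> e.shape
(3,)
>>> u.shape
(5, 5)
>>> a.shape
(5, 5)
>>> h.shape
()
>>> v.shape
(5, 5)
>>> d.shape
(3, 3, 11)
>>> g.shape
()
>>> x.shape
(5,)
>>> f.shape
(5,)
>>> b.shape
()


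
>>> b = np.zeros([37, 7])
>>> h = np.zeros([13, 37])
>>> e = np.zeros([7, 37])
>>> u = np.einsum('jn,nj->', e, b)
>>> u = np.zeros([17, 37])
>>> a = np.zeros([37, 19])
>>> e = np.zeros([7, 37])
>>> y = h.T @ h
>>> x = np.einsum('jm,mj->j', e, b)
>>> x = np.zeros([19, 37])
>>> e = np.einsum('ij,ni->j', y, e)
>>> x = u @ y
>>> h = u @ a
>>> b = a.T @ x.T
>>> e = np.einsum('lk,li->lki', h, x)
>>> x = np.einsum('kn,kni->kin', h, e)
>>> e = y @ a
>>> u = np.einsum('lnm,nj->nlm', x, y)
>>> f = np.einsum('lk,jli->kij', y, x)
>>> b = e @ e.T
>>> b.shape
(37, 37)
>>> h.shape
(17, 19)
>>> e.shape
(37, 19)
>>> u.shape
(37, 17, 19)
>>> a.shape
(37, 19)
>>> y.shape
(37, 37)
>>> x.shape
(17, 37, 19)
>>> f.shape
(37, 19, 17)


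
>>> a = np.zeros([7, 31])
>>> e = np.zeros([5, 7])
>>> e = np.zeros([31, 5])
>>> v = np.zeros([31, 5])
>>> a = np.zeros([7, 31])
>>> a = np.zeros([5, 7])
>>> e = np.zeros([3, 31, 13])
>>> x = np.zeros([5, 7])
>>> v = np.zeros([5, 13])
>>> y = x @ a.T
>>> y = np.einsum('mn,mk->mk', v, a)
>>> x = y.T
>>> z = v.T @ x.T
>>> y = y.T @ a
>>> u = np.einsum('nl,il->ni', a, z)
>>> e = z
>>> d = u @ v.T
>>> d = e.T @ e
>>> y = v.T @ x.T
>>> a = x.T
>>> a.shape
(5, 7)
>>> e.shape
(13, 7)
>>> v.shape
(5, 13)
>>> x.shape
(7, 5)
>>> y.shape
(13, 7)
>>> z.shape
(13, 7)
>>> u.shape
(5, 13)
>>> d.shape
(7, 7)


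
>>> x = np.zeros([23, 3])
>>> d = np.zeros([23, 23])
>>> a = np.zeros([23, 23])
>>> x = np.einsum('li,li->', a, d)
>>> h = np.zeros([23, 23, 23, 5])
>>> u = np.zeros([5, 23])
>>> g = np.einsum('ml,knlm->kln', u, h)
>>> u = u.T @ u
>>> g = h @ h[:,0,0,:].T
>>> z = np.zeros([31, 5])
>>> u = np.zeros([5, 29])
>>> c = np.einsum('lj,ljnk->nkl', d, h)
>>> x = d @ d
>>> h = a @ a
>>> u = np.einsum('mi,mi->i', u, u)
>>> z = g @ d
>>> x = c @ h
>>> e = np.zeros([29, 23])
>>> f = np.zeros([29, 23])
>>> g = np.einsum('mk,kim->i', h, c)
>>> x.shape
(23, 5, 23)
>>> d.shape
(23, 23)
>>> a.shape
(23, 23)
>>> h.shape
(23, 23)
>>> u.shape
(29,)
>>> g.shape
(5,)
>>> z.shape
(23, 23, 23, 23)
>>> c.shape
(23, 5, 23)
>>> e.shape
(29, 23)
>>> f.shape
(29, 23)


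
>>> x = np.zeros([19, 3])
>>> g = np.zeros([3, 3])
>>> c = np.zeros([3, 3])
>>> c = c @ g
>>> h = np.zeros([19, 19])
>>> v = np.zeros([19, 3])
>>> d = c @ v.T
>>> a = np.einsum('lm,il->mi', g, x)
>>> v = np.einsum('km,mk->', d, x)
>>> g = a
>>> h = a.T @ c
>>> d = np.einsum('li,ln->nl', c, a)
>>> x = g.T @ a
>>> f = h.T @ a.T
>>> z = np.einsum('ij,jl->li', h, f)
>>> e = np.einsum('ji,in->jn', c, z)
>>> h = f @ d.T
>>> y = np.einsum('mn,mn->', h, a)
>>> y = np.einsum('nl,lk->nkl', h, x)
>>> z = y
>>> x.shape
(19, 19)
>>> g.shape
(3, 19)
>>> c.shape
(3, 3)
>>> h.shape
(3, 19)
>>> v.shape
()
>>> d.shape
(19, 3)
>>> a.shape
(3, 19)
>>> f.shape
(3, 3)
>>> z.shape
(3, 19, 19)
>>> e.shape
(3, 19)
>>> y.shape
(3, 19, 19)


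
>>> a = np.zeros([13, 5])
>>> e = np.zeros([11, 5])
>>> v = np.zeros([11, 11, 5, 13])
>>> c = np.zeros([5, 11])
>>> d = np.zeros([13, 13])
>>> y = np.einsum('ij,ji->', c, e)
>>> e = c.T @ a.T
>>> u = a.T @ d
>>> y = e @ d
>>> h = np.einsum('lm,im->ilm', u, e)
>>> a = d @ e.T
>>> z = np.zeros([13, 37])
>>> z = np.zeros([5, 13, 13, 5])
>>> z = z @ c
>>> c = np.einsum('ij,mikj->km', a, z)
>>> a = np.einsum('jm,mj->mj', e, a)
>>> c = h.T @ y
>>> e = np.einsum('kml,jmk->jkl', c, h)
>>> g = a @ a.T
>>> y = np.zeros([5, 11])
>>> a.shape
(13, 11)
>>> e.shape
(11, 13, 13)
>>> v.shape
(11, 11, 5, 13)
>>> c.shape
(13, 5, 13)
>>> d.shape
(13, 13)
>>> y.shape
(5, 11)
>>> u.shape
(5, 13)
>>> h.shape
(11, 5, 13)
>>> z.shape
(5, 13, 13, 11)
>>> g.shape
(13, 13)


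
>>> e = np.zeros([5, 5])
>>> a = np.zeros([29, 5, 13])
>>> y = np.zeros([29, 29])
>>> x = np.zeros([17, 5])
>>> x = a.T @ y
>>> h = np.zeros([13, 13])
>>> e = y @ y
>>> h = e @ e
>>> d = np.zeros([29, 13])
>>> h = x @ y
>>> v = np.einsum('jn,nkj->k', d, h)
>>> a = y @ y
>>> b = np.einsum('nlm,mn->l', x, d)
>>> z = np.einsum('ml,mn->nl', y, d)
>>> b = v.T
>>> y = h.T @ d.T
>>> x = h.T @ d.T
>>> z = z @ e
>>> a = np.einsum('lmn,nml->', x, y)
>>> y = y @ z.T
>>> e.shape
(29, 29)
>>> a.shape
()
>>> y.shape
(29, 5, 13)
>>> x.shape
(29, 5, 29)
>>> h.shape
(13, 5, 29)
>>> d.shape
(29, 13)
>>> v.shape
(5,)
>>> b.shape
(5,)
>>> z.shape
(13, 29)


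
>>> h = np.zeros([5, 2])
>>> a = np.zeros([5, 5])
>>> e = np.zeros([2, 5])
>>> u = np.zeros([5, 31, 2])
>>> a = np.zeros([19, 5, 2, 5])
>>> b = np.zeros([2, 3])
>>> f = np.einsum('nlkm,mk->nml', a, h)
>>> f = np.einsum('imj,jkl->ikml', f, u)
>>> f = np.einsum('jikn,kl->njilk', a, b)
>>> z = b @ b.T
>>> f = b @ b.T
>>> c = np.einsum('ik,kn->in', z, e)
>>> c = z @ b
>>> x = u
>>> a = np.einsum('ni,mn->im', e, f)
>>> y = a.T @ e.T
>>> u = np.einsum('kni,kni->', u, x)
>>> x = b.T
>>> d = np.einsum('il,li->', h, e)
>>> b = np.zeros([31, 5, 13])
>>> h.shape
(5, 2)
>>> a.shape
(5, 2)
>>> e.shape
(2, 5)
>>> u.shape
()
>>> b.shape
(31, 5, 13)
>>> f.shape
(2, 2)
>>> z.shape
(2, 2)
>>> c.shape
(2, 3)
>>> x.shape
(3, 2)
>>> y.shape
(2, 2)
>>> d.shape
()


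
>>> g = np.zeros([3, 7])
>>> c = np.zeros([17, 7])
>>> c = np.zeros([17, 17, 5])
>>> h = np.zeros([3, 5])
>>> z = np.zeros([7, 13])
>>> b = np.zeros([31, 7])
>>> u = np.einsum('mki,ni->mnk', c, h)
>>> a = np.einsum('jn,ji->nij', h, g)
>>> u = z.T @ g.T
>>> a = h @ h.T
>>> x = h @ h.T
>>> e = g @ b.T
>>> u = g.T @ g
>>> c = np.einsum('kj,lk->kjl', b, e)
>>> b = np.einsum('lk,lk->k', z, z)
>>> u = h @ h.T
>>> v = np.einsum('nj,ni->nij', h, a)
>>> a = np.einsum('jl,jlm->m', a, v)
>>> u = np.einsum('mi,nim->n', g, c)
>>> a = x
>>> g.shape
(3, 7)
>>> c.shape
(31, 7, 3)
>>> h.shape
(3, 5)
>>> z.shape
(7, 13)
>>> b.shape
(13,)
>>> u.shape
(31,)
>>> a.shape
(3, 3)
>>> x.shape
(3, 3)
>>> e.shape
(3, 31)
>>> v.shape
(3, 3, 5)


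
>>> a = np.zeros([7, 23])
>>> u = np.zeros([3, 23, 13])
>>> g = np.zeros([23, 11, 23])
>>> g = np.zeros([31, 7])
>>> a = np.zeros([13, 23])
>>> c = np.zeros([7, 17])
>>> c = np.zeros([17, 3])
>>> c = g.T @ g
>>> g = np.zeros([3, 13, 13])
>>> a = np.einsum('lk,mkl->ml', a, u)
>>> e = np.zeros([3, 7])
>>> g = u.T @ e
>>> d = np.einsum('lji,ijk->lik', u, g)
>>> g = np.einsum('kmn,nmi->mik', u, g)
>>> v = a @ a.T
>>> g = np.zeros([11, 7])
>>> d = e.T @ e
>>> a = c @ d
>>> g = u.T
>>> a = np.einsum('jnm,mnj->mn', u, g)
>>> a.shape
(13, 23)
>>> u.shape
(3, 23, 13)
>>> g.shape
(13, 23, 3)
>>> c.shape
(7, 7)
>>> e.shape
(3, 7)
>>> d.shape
(7, 7)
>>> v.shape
(3, 3)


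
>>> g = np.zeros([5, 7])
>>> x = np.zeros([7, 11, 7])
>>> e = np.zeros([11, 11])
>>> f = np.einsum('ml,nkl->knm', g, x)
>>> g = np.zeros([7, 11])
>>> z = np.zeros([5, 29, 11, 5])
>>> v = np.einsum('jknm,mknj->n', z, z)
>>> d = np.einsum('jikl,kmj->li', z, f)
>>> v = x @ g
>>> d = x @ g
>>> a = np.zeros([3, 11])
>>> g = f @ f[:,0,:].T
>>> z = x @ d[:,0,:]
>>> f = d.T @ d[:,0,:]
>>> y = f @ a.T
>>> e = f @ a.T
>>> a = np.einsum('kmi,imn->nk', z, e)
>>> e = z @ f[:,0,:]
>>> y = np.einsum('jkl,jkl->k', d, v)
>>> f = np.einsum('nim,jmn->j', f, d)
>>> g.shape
(11, 7, 11)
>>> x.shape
(7, 11, 7)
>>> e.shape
(7, 11, 11)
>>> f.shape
(7,)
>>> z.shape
(7, 11, 11)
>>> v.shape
(7, 11, 11)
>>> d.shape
(7, 11, 11)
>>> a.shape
(3, 7)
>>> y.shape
(11,)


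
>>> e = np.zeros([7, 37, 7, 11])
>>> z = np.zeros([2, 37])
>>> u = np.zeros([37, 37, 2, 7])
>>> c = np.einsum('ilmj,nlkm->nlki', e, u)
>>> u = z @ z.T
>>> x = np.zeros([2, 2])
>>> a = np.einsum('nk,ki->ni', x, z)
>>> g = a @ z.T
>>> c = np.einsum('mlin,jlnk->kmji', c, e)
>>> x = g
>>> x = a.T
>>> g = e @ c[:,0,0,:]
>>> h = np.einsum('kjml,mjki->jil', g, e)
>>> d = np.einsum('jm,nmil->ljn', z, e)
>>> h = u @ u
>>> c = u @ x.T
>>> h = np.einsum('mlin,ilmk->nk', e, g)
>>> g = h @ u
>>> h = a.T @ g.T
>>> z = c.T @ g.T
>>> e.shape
(7, 37, 7, 11)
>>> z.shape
(37, 11)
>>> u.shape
(2, 2)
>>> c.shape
(2, 37)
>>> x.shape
(37, 2)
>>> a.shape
(2, 37)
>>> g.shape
(11, 2)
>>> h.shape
(37, 11)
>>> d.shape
(11, 2, 7)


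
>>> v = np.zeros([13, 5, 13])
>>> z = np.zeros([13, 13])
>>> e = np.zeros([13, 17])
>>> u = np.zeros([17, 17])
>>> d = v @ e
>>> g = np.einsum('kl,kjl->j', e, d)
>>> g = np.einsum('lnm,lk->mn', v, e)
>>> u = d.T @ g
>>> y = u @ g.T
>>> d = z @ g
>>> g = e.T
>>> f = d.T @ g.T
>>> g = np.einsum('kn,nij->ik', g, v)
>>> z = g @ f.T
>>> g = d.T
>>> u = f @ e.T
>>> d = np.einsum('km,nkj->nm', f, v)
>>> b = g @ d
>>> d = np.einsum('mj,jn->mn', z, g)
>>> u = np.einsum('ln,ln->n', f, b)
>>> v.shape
(13, 5, 13)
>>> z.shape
(5, 5)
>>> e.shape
(13, 17)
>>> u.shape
(17,)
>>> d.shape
(5, 13)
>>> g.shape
(5, 13)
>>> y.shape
(17, 5, 13)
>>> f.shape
(5, 17)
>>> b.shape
(5, 17)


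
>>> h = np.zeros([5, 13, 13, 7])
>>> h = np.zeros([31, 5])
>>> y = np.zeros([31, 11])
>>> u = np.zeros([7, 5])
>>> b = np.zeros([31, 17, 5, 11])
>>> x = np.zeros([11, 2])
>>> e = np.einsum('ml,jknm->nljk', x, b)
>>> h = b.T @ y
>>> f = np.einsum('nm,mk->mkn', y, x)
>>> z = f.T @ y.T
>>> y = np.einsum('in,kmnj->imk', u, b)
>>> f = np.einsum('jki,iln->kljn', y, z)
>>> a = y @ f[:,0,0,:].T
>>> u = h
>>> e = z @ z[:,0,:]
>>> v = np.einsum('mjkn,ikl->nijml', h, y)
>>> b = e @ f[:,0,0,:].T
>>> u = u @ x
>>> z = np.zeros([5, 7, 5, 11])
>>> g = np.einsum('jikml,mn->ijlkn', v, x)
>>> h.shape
(11, 5, 17, 11)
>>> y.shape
(7, 17, 31)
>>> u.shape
(11, 5, 17, 2)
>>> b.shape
(31, 2, 17)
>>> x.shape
(11, 2)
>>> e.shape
(31, 2, 31)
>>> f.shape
(17, 2, 7, 31)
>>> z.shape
(5, 7, 5, 11)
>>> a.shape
(7, 17, 17)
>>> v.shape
(11, 7, 5, 11, 31)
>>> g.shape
(7, 11, 31, 5, 2)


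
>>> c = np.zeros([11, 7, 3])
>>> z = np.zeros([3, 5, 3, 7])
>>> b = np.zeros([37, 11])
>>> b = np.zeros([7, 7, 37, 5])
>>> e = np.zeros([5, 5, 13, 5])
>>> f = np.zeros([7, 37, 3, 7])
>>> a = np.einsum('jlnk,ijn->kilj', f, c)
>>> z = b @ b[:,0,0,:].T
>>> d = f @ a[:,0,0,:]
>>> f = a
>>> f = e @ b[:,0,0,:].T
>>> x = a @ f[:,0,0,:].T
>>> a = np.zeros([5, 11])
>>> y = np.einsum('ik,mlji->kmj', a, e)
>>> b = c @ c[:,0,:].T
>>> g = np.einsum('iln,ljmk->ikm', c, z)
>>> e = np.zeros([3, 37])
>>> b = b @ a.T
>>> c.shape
(11, 7, 3)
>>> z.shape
(7, 7, 37, 7)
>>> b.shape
(11, 7, 5)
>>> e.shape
(3, 37)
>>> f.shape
(5, 5, 13, 7)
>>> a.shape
(5, 11)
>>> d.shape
(7, 37, 3, 7)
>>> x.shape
(7, 11, 37, 5)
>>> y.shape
(11, 5, 13)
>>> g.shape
(11, 7, 37)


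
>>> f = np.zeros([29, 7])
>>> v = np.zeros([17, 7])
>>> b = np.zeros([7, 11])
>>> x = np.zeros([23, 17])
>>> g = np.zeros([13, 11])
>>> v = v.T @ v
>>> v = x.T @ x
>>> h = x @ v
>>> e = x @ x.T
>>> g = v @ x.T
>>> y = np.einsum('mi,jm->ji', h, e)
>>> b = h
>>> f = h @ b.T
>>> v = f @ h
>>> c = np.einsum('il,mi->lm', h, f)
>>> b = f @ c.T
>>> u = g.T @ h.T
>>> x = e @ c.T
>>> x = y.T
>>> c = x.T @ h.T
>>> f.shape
(23, 23)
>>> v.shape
(23, 17)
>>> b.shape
(23, 17)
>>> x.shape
(17, 23)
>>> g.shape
(17, 23)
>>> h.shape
(23, 17)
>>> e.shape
(23, 23)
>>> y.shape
(23, 17)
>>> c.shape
(23, 23)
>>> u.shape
(23, 23)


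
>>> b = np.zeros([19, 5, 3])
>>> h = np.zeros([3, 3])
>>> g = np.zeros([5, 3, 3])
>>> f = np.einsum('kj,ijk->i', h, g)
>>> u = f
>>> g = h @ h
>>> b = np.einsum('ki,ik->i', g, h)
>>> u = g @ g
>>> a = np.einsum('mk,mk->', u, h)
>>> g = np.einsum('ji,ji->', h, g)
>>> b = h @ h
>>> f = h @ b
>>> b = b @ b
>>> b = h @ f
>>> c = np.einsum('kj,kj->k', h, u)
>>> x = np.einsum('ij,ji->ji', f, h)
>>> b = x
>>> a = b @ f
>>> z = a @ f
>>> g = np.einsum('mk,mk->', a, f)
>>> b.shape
(3, 3)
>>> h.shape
(3, 3)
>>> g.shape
()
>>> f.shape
(3, 3)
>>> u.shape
(3, 3)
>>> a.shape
(3, 3)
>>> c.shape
(3,)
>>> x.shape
(3, 3)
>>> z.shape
(3, 3)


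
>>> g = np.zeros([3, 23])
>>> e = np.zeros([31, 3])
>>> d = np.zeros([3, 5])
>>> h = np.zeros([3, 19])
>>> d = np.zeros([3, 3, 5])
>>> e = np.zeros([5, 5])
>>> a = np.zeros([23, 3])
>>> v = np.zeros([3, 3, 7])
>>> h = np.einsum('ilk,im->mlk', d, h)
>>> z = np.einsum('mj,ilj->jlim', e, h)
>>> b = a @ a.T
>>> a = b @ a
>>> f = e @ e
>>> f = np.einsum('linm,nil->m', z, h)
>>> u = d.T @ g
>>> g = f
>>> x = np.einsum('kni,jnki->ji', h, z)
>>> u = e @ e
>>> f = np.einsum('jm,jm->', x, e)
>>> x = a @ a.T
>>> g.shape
(5,)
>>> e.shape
(5, 5)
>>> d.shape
(3, 3, 5)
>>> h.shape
(19, 3, 5)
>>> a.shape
(23, 3)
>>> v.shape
(3, 3, 7)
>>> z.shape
(5, 3, 19, 5)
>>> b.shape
(23, 23)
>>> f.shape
()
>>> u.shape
(5, 5)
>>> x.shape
(23, 23)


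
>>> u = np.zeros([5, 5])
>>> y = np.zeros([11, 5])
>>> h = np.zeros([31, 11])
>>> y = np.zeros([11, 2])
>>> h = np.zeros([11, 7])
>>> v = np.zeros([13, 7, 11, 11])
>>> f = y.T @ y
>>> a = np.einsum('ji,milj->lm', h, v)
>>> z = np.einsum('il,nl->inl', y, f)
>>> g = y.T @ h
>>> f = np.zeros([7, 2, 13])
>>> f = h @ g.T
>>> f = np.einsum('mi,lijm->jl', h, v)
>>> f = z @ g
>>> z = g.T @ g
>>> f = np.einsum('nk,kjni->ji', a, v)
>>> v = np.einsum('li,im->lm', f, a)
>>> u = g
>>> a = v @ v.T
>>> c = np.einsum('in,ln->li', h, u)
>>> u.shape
(2, 7)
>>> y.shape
(11, 2)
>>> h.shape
(11, 7)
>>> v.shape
(7, 13)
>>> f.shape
(7, 11)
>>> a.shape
(7, 7)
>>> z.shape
(7, 7)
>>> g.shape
(2, 7)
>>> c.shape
(2, 11)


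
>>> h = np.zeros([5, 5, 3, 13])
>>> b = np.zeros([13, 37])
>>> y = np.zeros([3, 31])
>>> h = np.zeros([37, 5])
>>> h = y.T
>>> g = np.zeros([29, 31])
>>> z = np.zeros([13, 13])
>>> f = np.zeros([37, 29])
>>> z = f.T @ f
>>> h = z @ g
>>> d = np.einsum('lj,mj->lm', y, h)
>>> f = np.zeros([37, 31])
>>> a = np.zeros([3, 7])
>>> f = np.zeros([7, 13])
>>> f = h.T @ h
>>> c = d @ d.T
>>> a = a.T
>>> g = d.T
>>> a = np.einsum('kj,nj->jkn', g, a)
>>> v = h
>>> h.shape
(29, 31)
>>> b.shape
(13, 37)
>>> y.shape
(3, 31)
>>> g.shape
(29, 3)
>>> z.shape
(29, 29)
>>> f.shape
(31, 31)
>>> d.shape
(3, 29)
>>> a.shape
(3, 29, 7)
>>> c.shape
(3, 3)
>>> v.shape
(29, 31)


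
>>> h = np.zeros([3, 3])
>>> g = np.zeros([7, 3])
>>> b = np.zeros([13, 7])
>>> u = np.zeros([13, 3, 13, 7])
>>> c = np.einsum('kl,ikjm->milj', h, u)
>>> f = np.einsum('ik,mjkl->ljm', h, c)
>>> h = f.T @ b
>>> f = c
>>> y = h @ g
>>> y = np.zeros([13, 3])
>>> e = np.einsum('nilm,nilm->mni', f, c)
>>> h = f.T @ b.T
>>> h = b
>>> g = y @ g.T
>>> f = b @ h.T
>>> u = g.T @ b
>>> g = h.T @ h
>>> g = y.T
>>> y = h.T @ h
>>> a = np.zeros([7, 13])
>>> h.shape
(13, 7)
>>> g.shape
(3, 13)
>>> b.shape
(13, 7)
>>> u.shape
(7, 7)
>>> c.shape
(7, 13, 3, 13)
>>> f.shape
(13, 13)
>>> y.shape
(7, 7)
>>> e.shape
(13, 7, 13)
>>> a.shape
(7, 13)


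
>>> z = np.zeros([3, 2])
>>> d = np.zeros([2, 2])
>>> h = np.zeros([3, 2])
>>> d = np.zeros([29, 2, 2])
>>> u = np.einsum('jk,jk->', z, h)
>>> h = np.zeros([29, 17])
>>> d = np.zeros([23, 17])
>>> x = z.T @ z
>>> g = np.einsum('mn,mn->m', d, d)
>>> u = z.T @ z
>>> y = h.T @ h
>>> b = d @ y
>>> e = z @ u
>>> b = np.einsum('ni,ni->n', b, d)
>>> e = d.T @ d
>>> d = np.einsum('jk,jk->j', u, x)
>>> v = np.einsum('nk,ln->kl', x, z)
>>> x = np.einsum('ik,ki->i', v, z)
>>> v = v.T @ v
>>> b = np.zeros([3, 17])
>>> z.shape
(3, 2)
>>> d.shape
(2,)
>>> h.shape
(29, 17)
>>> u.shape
(2, 2)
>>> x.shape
(2,)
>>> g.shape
(23,)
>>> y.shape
(17, 17)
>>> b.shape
(3, 17)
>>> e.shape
(17, 17)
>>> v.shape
(3, 3)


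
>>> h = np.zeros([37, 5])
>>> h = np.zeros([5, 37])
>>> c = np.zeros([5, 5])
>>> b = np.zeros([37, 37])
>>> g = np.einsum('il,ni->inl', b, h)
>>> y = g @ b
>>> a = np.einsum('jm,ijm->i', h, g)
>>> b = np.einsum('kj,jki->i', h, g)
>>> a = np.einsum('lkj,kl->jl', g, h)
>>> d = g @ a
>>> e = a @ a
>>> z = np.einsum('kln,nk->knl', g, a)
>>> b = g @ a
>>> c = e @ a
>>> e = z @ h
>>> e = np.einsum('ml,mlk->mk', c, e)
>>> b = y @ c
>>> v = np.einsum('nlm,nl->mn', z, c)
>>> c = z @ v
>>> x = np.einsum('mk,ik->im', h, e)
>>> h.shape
(5, 37)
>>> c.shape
(37, 37, 37)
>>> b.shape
(37, 5, 37)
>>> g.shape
(37, 5, 37)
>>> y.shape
(37, 5, 37)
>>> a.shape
(37, 37)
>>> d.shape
(37, 5, 37)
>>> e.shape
(37, 37)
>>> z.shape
(37, 37, 5)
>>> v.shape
(5, 37)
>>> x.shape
(37, 5)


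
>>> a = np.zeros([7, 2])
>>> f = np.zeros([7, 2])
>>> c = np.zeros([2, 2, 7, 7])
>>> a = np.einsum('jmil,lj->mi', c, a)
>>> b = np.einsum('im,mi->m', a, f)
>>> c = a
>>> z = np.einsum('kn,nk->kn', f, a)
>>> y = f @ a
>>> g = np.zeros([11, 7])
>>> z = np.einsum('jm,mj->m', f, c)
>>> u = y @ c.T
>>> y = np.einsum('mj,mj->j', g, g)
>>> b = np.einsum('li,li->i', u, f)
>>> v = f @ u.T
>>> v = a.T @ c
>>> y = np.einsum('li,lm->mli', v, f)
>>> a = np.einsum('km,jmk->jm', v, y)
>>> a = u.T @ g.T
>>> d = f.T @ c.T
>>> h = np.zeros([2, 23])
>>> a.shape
(2, 11)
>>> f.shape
(7, 2)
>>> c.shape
(2, 7)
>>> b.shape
(2,)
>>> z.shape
(2,)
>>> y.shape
(2, 7, 7)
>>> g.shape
(11, 7)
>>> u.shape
(7, 2)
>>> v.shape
(7, 7)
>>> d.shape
(2, 2)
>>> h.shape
(2, 23)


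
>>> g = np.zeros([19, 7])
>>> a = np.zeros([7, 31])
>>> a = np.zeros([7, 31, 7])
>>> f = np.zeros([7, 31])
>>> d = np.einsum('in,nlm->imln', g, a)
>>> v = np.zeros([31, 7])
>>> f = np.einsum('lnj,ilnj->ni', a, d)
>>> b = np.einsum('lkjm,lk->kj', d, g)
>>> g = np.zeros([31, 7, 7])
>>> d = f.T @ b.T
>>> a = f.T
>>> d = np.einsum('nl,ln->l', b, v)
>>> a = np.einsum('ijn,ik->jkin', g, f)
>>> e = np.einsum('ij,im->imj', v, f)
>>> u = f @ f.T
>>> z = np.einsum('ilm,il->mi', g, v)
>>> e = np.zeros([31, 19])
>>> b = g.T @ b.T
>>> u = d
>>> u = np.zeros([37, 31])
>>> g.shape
(31, 7, 7)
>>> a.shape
(7, 19, 31, 7)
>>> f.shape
(31, 19)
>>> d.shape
(31,)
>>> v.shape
(31, 7)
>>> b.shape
(7, 7, 7)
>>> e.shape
(31, 19)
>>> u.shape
(37, 31)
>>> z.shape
(7, 31)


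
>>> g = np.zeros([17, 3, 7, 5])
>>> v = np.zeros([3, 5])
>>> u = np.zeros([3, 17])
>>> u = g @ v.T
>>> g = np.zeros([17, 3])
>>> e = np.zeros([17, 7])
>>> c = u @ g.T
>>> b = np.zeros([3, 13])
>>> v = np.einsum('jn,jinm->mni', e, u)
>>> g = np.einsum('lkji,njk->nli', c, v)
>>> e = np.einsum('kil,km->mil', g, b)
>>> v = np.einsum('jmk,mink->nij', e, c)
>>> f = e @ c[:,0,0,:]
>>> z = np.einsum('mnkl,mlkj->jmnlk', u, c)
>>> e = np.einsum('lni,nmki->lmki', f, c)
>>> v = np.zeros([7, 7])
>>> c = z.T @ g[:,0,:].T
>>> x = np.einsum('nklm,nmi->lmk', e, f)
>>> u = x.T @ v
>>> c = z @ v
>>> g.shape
(3, 17, 17)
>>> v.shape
(7, 7)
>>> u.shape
(3, 17, 7)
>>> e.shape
(13, 3, 7, 17)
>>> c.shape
(17, 17, 3, 3, 7)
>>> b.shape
(3, 13)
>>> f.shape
(13, 17, 17)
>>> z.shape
(17, 17, 3, 3, 7)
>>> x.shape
(7, 17, 3)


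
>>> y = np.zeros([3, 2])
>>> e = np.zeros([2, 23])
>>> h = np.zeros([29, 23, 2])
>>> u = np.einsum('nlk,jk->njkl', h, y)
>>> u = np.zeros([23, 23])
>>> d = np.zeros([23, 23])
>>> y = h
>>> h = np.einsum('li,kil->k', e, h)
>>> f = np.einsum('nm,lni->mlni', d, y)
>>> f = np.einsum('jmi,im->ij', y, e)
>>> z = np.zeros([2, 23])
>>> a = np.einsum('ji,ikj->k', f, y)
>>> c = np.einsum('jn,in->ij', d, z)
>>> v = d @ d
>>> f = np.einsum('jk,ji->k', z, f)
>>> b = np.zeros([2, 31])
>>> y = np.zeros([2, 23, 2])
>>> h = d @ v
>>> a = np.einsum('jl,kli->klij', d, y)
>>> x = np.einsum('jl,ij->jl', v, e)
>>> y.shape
(2, 23, 2)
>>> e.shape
(2, 23)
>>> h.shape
(23, 23)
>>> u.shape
(23, 23)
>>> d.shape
(23, 23)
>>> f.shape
(23,)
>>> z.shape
(2, 23)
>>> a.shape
(2, 23, 2, 23)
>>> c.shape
(2, 23)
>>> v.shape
(23, 23)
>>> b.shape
(2, 31)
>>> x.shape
(23, 23)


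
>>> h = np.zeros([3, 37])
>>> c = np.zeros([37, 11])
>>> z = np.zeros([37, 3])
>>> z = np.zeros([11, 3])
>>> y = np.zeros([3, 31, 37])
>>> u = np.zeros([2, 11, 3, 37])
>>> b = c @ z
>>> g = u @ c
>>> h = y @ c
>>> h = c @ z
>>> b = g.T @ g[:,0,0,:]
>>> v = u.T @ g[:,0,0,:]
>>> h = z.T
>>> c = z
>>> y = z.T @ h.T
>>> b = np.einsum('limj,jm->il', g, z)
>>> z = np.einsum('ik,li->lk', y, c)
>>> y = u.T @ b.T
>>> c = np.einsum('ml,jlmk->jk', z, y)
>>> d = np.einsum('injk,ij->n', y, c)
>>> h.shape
(3, 11)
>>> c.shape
(37, 11)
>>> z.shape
(11, 3)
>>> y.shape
(37, 3, 11, 11)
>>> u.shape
(2, 11, 3, 37)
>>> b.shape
(11, 2)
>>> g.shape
(2, 11, 3, 11)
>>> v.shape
(37, 3, 11, 11)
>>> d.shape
(3,)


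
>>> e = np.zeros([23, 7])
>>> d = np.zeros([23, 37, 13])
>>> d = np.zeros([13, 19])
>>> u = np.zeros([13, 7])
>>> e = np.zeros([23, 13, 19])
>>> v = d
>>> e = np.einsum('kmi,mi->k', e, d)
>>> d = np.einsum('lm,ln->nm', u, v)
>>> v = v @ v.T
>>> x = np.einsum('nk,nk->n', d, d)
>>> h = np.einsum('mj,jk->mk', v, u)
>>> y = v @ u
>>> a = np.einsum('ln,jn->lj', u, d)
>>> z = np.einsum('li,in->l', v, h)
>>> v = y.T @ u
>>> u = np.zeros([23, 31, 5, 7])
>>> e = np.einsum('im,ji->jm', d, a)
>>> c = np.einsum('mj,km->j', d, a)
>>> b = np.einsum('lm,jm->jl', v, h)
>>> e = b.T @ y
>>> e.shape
(7, 7)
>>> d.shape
(19, 7)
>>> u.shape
(23, 31, 5, 7)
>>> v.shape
(7, 7)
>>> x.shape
(19,)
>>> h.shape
(13, 7)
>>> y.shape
(13, 7)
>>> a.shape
(13, 19)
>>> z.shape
(13,)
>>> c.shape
(7,)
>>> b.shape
(13, 7)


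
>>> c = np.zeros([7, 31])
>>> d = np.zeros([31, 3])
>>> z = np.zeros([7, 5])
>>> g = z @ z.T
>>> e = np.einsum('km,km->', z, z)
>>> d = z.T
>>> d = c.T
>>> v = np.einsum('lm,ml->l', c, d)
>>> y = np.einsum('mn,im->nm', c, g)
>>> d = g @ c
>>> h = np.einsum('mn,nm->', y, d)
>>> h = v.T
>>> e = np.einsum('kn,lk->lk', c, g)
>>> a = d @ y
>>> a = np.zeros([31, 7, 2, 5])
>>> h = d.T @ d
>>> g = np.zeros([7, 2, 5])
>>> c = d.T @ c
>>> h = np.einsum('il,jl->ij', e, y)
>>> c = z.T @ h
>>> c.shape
(5, 31)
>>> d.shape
(7, 31)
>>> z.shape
(7, 5)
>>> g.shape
(7, 2, 5)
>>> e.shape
(7, 7)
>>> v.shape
(7,)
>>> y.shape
(31, 7)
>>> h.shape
(7, 31)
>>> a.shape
(31, 7, 2, 5)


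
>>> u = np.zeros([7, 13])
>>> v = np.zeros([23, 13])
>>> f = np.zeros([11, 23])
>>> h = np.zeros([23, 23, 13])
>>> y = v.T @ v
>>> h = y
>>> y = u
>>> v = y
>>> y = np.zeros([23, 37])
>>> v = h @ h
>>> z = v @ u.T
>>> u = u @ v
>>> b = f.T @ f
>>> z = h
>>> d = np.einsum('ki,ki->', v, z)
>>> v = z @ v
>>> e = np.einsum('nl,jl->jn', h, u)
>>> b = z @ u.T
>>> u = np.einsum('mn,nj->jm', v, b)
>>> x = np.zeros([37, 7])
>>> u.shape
(7, 13)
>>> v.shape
(13, 13)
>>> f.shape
(11, 23)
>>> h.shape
(13, 13)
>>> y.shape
(23, 37)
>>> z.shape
(13, 13)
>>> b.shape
(13, 7)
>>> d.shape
()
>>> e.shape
(7, 13)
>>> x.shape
(37, 7)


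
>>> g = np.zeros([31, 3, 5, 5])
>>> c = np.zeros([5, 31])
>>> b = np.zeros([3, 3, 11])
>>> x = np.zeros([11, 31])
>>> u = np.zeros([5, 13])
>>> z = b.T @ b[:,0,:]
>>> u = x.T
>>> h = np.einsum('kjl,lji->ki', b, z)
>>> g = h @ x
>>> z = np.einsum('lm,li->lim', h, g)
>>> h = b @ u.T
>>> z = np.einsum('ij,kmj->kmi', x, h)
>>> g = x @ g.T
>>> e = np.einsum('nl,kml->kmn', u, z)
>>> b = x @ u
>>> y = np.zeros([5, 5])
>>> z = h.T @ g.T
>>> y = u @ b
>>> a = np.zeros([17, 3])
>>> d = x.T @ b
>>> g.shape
(11, 3)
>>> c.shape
(5, 31)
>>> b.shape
(11, 11)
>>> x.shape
(11, 31)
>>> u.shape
(31, 11)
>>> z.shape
(31, 3, 11)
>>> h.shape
(3, 3, 31)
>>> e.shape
(3, 3, 31)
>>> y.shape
(31, 11)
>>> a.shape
(17, 3)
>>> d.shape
(31, 11)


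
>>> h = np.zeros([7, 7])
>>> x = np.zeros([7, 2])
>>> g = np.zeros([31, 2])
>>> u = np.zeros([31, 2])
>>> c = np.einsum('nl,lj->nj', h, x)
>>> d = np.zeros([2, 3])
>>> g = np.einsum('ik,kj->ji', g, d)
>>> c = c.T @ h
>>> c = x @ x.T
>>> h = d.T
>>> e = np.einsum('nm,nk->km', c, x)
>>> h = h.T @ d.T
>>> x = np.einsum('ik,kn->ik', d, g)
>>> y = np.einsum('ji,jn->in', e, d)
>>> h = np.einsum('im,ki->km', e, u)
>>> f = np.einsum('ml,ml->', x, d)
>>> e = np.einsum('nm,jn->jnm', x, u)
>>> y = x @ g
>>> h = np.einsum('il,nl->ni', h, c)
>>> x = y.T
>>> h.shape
(7, 31)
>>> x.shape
(31, 2)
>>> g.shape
(3, 31)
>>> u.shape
(31, 2)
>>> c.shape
(7, 7)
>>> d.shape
(2, 3)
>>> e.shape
(31, 2, 3)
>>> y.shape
(2, 31)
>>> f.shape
()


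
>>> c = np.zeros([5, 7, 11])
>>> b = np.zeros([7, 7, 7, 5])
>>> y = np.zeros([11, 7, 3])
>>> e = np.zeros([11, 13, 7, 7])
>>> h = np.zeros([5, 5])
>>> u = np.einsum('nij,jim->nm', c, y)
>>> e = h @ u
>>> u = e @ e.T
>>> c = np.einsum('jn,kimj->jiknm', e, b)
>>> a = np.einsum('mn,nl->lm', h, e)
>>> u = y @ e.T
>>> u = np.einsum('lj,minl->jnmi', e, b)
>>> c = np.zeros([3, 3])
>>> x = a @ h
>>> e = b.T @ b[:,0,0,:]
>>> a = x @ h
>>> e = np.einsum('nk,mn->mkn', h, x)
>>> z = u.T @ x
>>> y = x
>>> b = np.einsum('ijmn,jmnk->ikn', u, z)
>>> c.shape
(3, 3)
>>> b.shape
(3, 5, 7)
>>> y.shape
(3, 5)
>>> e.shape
(3, 5, 5)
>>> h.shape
(5, 5)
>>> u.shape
(3, 7, 7, 7)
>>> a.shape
(3, 5)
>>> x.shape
(3, 5)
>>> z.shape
(7, 7, 7, 5)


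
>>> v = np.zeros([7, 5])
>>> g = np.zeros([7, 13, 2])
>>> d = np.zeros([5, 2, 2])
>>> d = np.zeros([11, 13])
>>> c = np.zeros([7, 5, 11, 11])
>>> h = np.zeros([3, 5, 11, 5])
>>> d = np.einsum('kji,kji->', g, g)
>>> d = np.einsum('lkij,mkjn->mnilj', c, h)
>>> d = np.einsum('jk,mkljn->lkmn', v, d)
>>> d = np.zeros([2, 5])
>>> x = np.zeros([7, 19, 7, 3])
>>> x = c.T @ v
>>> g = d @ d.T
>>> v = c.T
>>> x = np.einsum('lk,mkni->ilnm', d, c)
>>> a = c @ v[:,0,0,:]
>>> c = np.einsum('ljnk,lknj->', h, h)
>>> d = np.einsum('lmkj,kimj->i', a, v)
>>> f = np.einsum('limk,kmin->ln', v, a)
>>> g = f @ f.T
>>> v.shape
(11, 11, 5, 7)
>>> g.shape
(11, 11)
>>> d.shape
(11,)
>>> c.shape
()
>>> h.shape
(3, 5, 11, 5)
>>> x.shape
(11, 2, 11, 7)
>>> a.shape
(7, 5, 11, 7)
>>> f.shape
(11, 7)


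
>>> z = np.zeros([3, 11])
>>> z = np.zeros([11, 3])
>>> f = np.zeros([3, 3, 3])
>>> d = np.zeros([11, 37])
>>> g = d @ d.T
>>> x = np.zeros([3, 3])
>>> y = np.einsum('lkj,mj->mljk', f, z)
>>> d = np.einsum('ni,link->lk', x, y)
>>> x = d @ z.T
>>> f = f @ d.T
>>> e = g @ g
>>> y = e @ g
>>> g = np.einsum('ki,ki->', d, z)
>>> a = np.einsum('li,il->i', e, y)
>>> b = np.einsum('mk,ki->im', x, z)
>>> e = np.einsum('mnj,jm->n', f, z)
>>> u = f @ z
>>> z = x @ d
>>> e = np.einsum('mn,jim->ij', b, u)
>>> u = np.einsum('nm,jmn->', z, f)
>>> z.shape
(11, 3)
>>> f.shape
(3, 3, 11)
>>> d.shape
(11, 3)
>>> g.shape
()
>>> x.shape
(11, 11)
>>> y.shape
(11, 11)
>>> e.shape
(3, 3)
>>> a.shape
(11,)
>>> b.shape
(3, 11)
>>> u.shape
()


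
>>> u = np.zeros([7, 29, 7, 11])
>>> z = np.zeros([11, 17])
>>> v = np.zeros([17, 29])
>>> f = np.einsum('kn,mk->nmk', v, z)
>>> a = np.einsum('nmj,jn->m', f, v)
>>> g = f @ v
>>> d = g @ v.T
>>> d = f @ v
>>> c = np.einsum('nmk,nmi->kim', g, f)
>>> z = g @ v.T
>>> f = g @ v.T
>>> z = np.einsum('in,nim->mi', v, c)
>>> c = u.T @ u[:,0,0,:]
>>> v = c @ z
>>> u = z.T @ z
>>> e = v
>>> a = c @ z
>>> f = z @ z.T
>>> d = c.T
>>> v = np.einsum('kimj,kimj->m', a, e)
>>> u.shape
(17, 17)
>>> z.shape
(11, 17)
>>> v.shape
(29,)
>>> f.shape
(11, 11)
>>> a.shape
(11, 7, 29, 17)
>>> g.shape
(29, 11, 29)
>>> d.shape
(11, 29, 7, 11)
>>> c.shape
(11, 7, 29, 11)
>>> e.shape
(11, 7, 29, 17)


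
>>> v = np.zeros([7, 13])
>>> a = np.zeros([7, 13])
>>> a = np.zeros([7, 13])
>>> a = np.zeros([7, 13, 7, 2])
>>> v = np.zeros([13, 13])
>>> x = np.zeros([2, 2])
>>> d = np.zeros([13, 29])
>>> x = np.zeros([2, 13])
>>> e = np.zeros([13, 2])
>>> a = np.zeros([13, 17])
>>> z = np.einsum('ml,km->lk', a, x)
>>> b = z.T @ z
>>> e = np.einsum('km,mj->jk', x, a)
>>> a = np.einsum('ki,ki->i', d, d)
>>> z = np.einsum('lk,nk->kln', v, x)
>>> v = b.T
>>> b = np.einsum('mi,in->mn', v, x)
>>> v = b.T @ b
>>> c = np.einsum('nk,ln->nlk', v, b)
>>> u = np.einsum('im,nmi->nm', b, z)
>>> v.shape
(13, 13)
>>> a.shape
(29,)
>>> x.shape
(2, 13)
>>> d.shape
(13, 29)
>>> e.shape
(17, 2)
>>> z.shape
(13, 13, 2)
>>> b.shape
(2, 13)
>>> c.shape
(13, 2, 13)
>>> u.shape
(13, 13)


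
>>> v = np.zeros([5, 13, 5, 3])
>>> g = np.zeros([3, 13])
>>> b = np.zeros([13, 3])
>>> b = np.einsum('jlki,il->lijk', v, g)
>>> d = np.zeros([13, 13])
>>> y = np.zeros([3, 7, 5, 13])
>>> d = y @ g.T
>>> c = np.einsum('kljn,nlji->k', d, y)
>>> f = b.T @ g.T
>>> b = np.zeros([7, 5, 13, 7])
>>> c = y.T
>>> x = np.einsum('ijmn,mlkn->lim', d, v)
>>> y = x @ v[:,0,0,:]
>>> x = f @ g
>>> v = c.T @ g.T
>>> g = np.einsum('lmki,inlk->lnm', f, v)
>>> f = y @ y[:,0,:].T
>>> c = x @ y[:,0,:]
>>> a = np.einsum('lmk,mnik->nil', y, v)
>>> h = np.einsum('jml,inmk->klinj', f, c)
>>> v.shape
(3, 7, 5, 3)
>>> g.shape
(5, 7, 5)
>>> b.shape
(7, 5, 13, 7)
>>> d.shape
(3, 7, 5, 3)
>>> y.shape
(13, 3, 3)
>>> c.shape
(5, 5, 3, 3)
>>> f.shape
(13, 3, 13)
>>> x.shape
(5, 5, 3, 13)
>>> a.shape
(7, 5, 13)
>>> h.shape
(3, 13, 5, 5, 13)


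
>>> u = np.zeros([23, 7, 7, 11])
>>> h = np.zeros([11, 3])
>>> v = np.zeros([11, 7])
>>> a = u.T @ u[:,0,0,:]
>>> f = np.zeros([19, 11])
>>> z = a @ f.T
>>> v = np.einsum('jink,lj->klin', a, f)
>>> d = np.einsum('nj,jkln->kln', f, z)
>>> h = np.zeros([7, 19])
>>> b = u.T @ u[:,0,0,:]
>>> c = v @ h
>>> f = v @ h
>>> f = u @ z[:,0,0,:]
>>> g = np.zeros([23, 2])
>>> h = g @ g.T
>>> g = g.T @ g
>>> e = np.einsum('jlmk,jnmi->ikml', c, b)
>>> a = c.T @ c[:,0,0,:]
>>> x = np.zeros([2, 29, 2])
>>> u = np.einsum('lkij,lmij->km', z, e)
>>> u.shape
(7, 19)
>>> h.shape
(23, 23)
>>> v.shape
(11, 19, 7, 7)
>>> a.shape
(19, 7, 19, 19)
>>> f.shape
(23, 7, 7, 19)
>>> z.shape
(11, 7, 7, 19)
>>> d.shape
(7, 7, 19)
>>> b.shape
(11, 7, 7, 11)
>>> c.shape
(11, 19, 7, 19)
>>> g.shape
(2, 2)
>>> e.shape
(11, 19, 7, 19)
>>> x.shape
(2, 29, 2)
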